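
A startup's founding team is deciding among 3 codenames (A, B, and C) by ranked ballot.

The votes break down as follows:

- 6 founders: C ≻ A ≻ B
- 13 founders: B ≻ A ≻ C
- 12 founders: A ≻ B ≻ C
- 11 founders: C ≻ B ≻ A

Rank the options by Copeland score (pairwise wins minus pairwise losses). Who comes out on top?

B

Pairwise results:
  A vs B: B wins 24–18.
  A vs C: A wins 25–17.
  B vs C: B wins 25–17.
Copeland scores (wins − losses):
  A: 1 − 1 = 0
  B: 2 − 0 = 2
  C: 0 − 2 = -2
B has the best Copeland score.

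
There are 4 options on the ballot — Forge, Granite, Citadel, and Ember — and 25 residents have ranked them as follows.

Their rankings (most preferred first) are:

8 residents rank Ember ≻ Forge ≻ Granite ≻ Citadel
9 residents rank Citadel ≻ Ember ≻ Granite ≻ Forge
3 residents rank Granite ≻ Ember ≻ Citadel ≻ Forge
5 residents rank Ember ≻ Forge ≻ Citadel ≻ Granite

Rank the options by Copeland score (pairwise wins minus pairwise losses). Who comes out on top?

Pairwise results:
  Forge vs Granite: Forge wins 13–12.
  Forge vs Citadel: Forge wins 13–12.
  Forge vs Ember: Ember wins 25–0.
  Granite vs Citadel: Citadel wins 14–11.
  Granite vs Ember: Ember wins 22–3.
  Citadel vs Ember: Ember wins 16–9.
Copeland scores (wins − losses):
  Forge: 2 − 1 = 1
  Granite: 0 − 3 = -3
  Citadel: 1 − 2 = -1
  Ember: 3 − 0 = 3
Ember has the best Copeland score.

Ember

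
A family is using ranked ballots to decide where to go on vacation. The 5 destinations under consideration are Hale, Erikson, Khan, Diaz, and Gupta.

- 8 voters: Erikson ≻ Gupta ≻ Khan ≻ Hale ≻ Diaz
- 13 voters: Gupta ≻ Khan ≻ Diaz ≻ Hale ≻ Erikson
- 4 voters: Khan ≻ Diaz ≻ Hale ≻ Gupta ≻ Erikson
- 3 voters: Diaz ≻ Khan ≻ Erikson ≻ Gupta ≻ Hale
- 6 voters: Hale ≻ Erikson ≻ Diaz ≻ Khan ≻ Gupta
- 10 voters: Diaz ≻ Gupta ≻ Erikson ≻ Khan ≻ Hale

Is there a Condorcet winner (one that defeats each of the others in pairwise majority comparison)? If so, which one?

There is no Condorcet winner

Head-to-head results (44 voters total):
Hale vs Erikson: Hale wins 23–21.
Hale vs Khan: Khan wins 38–6.
Hale vs Diaz: Diaz wins 30–14.
Hale vs Gupta: Gupta wins 34–10.
Erikson vs Khan: Erikson wins 24–20.
Erikson vs Diaz: Diaz wins 30–14.
Erikson vs Gupta: Gupta wins 27–17.
Khan vs Diaz: Khan wins 25–19.
Khan vs Gupta: Gupta wins 31–13.
Diaz vs Gupta: Diaz wins 23–21.
No candidate beats all others: Hale beats Erikson beats Khan beats Hale, a majority cycle.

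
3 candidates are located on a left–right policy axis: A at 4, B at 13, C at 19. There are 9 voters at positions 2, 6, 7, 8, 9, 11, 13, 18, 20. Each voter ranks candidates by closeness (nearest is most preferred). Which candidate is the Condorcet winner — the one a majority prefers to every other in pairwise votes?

B

With single-peaked preferences on a line, the Condorcet winner is the candidate closest to the median voter.
The median voter (position 9) is closest to B at 13.
Check: B vs A — voters closer to B: 5 of 9.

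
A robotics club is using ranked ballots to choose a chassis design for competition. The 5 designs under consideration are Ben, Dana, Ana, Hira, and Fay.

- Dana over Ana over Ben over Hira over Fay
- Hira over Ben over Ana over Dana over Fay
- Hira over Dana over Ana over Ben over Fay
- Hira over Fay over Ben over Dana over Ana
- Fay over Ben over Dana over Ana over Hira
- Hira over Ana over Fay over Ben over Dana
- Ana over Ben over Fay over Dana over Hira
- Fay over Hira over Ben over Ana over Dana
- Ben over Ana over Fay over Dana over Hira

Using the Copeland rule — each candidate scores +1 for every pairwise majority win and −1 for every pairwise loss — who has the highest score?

Pairwise results:
  Ben vs Dana: Ben wins 7–2.
  Ben vs Ana: Ben wins 5–4.
  Ben vs Hira: Hira wins 5–4.
  Ben vs Fay: Ben wins 5–4.
  Dana vs Ana: Ana wins 5–4.
  Dana vs Hira: Hira wins 5–4.
  Dana vs Fay: Fay wins 6–3.
  Ana vs Hira: Hira wins 5–4.
  Ana vs Fay: Ana wins 6–3.
  Hira vs Fay: Hira wins 5–4.
Copeland scores (wins − losses):
  Ben: 3 − 1 = 2
  Dana: 0 − 4 = -4
  Ana: 2 − 2 = 0
  Hira: 4 − 0 = 4
  Fay: 1 − 3 = -2
Hira has the best Copeland score.

Hira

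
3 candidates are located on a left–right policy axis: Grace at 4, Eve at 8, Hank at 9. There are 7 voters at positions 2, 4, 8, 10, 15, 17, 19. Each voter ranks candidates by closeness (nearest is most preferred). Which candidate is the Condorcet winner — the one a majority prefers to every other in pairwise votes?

Hank

With single-peaked preferences on a line, the Condorcet winner is the candidate closest to the median voter.
The median voter (position 10) is closest to Hank at 9.
Check: Hank vs Grace — voters closer to Hank: 5 of 7.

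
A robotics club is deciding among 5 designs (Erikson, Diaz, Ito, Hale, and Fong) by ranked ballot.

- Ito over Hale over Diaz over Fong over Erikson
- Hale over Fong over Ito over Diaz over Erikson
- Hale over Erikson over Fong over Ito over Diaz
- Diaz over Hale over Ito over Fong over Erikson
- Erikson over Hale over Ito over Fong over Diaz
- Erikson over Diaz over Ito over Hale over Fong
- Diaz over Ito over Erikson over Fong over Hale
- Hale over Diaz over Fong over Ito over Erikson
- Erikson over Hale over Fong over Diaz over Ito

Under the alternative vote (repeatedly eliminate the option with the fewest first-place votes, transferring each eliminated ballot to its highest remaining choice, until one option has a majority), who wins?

Hale

Round 1: Erikson 3, Hale 3, Diaz 2, Ito 1, Fong 0. Fong has the fewest and is eliminated.
Round 2: Erikson 3, Hale 3, Diaz 2, Ito 1. Ito has the fewest and is eliminated.
Round 3: Hale 4, Erikson 3, Diaz 2. Diaz has the fewest and is eliminated.
Round 4: Hale 5, Erikson 4. Hale has a majority.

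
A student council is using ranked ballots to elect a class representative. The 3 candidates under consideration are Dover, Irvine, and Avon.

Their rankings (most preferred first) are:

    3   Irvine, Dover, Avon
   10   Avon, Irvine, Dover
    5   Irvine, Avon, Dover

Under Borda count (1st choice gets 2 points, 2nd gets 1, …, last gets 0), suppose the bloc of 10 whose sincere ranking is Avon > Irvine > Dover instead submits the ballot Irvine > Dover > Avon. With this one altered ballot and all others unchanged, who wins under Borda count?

Borda totals with the altered ballot: Dover 13, Irvine 36, Avon 5.
The winner is unchanged: still Irvine.

Irvine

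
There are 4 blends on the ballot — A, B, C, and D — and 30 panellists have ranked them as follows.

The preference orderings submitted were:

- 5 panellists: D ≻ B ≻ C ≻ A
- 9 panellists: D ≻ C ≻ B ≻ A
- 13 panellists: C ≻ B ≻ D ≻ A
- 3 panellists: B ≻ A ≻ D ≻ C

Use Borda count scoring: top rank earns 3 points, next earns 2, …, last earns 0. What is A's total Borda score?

6

Borda scores:
  A: 5·0 + 9·0 + 13·0 + 3·2 = 6
  B: 5·2 + 9·1 + 13·2 + 3·3 = 54
  C: 5·1 + 9·2 + 13·3 + 3·0 = 62
  D: 5·3 + 9·3 + 13·1 + 3·1 = 58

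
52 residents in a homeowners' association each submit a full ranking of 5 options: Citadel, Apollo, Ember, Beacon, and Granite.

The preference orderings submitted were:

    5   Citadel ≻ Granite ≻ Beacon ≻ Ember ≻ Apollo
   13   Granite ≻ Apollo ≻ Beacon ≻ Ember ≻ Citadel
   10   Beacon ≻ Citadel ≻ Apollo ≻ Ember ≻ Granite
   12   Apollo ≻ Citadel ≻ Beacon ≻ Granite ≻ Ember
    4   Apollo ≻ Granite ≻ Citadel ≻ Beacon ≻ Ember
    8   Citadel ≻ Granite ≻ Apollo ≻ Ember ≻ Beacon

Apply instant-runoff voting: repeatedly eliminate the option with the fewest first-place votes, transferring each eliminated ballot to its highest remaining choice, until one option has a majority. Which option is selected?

Round 1: Apollo 16, Citadel 13, Granite 13, Beacon 10, Ember 0. Ember has the fewest and is eliminated.
Round 2: Apollo 16, Citadel 13, Granite 13, Beacon 10. Beacon has the fewest and is eliminated.
Round 3: Citadel 23, Apollo 16, Granite 13. Granite has the fewest and is eliminated.
Round 4: Apollo 29, Citadel 23. Apollo has a majority.

Apollo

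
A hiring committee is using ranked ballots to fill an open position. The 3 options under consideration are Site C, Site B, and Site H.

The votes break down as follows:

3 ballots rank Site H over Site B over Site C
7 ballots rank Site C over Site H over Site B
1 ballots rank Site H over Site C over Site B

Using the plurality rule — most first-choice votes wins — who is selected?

Site C

First-place vote totals:
  Site C: 7
  Site B: 0
  Site H: 4
Site C has the most first-place votes.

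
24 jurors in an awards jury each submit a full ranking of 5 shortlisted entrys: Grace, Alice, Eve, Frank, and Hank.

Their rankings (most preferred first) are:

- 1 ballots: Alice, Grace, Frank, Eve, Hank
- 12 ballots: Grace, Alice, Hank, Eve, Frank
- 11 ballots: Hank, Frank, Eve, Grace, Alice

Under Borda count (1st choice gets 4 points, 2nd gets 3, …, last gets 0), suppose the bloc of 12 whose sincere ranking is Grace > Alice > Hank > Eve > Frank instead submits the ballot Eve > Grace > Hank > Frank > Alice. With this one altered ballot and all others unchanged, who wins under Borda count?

Borda totals with the altered ballot: Grace 50, Alice 4, Eve 71, Frank 47, Hank 68.
The switch changes the winner from Hank to Eve.

Eve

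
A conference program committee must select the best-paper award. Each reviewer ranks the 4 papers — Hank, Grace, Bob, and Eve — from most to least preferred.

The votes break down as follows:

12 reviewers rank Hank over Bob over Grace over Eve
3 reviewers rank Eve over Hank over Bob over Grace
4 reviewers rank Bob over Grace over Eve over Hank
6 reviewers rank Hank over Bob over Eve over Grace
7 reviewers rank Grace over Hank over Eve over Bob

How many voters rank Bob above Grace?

Ballots ranking Bob above Grace: 12+3+4+6 = 25.
Ballots ranking Grace above Bob: 7.
So 25 of 32 voters prefer Bob to Grace.

25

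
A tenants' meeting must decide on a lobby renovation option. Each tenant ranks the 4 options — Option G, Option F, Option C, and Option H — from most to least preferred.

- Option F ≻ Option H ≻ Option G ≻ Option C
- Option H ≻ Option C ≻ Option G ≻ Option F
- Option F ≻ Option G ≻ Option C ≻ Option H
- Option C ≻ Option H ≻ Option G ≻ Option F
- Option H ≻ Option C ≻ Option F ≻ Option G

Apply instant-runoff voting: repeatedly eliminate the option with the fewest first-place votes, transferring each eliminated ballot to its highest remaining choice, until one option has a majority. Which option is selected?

Round 1: Option F 2, Option H 2, Option C 1, Option G 0. Option G has the fewest and is eliminated.
Round 2: Option F 2, Option H 2, Option C 1. Option C has the fewest and is eliminated.
Round 3: Option H 3, Option F 2. Option H has a majority.

Option H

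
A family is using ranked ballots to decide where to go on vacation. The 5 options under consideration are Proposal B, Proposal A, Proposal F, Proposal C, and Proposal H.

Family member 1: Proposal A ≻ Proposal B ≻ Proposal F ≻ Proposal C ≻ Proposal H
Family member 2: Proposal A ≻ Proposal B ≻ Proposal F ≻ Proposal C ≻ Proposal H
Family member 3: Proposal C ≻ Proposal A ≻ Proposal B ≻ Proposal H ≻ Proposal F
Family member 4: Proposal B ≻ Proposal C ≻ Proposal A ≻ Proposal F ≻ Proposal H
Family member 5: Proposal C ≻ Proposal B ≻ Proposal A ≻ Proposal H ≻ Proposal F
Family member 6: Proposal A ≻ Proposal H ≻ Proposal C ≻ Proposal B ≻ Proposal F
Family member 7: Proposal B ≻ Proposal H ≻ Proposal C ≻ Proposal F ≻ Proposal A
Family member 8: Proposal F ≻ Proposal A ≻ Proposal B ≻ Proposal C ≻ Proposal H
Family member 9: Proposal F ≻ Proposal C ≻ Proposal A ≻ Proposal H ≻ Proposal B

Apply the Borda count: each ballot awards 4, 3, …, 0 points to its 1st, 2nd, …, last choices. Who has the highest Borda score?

Borda scores:
  Proposal B: 3 + 3 + 2 + 4 + 3 + 1 + 4 + 2 + 0 = 22
  Proposal A: 4 + 4 + 3 + 2 + 2 + 4 + 0 + 3 + 2 = 24
  Proposal F: 2 + 2 + 0 + 1 + 0 + 0 + 1 + 4 + 4 = 14
  Proposal C: 1 + 1 + 4 + 3 + 4 + 2 + 2 + 1 + 3 = 21
  Proposal H: 0 + 0 + 1 + 0 + 1 + 3 + 3 + 0 + 1 = 9
Proposal A has the highest total.

Proposal A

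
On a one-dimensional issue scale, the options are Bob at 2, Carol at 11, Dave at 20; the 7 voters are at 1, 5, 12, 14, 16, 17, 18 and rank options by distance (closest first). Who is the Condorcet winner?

Carol

With single-peaked preferences on a line, the Condorcet winner is the candidate closest to the median voter.
The median voter (position 14) is closest to Carol at 11.
Check: Carol vs Bob — voters closer to Carol: 5 of 7.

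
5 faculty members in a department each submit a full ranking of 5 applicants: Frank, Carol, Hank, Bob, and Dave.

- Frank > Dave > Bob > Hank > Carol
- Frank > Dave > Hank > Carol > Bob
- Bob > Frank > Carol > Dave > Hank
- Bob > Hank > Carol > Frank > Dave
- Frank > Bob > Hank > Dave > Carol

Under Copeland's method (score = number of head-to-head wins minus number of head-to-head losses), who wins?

Pairwise results:
  Frank vs Carol: Frank wins 4–1.
  Frank vs Hank: Frank wins 4–1.
  Frank vs Bob: Frank wins 3–2.
  Frank vs Dave: Frank wins 5–0.
  Carol vs Hank: Hank wins 4–1.
  Carol vs Bob: Bob wins 4–1.
  Carol vs Dave: Dave wins 3–2.
  Hank vs Bob: Bob wins 4–1.
  Hank vs Dave: Dave wins 3–2.
  Bob vs Dave: Bob wins 3–2.
Copeland scores (wins − losses):
  Frank: 4 − 0 = 4
  Carol: 0 − 4 = -4
  Hank: 1 − 3 = -2
  Bob: 3 − 1 = 2
  Dave: 2 − 2 = 0
Frank has the best Copeland score.

Frank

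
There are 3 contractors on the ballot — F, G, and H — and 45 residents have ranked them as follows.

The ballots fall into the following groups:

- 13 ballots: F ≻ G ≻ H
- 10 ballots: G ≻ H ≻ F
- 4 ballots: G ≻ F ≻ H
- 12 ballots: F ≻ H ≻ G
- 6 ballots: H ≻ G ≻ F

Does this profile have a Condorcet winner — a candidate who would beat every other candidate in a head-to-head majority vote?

Yes

Head-to-head results (45 voters total):
F vs G: F wins 25–20.
F vs H: F wins 29–16.
G vs H: G wins 27–18.
F beats each rival — G (25–20), H (29–16) — so F is the Condorcet winner.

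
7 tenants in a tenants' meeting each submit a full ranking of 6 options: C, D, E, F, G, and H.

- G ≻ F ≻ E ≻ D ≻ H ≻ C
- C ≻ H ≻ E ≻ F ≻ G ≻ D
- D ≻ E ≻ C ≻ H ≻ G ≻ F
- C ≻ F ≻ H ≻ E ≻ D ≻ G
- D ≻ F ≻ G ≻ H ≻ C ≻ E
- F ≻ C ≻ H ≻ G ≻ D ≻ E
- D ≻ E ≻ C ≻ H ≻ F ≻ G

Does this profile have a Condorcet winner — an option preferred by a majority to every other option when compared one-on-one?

No

Head-to-head results (7 voters total):
C vs D: D wins 4–3.
C vs E: C wins 4–3.
C vs F: C wins 4–3.
C vs G: C wins 5–2.
C vs H: C wins 5–2.
D vs E: D wins 4–3.
D vs F: F wins 4–3.
D vs G: D wins 4–3.
D vs H: D wins 4–3.
E vs F: F wins 4–3.
E vs G: E wins 4–3.
E vs H: H wins 4–3.
F vs G: F wins 5–2.
F vs H: F wins 4–3.
G vs H: H wins 5–2.
No candidate beats all others: C beats F beats D beats C, a majority cycle.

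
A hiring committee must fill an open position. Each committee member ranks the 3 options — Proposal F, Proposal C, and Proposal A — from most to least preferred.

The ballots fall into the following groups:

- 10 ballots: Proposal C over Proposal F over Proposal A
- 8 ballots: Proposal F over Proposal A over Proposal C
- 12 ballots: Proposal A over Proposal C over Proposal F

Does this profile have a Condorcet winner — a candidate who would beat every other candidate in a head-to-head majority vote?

Head-to-head results (30 voters total):
Proposal F vs Proposal C: Proposal C wins 22–8.
Proposal F vs Proposal A: Proposal F wins 18–12.
Proposal C vs Proposal A: Proposal A wins 20–10.
No candidate beats all others: Proposal F beats Proposal A beats Proposal C beats Proposal F, a majority cycle.

No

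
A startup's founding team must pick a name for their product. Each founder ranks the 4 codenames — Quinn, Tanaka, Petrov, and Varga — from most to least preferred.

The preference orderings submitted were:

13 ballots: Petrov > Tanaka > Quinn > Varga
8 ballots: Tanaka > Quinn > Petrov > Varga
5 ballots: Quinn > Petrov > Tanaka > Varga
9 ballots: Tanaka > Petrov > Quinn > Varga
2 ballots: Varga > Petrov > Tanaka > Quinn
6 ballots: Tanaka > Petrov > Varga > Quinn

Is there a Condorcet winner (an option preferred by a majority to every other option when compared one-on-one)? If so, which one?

Head-to-head results (43 voters total):
Quinn vs Tanaka: Tanaka wins 38–5.
Quinn vs Petrov: Petrov wins 30–13.
Quinn vs Varga: Quinn wins 35–8.
Tanaka vs Petrov: Tanaka wins 23–20.
Tanaka vs Varga: Tanaka wins 41–2.
Petrov vs Varga: Petrov wins 41–2.
Tanaka beats each rival — Quinn (38–5), Petrov (23–20), Varga (41–2) — so Tanaka is the Condorcet winner.

Tanaka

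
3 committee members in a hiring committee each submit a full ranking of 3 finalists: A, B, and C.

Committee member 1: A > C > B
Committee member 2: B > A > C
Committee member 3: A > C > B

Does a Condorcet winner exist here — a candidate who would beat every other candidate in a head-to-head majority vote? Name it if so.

A

Head-to-head results (3 voters total):
A vs B: A wins 2–1.
A vs C: A wins 3–0.
B vs C: C wins 2–1.
A beats each rival — B (2–1), C (3–0) — so A is the Condorcet winner.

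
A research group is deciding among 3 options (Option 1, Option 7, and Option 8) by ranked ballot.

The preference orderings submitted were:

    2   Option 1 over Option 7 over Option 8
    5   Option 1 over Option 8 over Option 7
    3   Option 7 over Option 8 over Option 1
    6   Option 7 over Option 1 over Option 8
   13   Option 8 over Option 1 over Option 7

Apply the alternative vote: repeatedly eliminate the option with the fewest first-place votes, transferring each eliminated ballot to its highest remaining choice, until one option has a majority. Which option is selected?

Option 8

Round 1: Option 8 13, Option 7 9, Option 1 7. Option 1 has the fewest and is eliminated.
Round 2: Option 8 18, Option 7 11. Option 8 has a majority.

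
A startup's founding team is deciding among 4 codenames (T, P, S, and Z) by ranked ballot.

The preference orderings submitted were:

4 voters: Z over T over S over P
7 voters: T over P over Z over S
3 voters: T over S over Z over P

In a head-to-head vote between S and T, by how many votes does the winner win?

Ballots ranking S above T: 0.
Ballots ranking T above S: 4+7+3 = 14.
T wins 14–0, a margin of 14.

14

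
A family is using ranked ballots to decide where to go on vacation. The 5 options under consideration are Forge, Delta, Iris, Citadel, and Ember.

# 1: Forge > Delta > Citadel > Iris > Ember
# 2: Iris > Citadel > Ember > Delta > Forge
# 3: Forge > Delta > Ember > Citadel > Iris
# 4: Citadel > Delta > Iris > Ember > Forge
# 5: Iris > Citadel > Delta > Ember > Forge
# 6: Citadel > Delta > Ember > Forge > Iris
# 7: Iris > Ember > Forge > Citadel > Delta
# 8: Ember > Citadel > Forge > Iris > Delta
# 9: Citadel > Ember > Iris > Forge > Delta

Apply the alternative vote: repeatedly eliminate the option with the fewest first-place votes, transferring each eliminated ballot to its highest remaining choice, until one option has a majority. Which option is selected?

Round 1: Iris 3, Citadel 3, Forge 2, Ember 1, Delta 0. Delta has the fewest and is eliminated.
Round 2: Iris 3, Citadel 3, Forge 2, Ember 1. Ember has the fewest and is eliminated.
Round 3: Citadel 4, Iris 3, Forge 2. Forge has the fewest and is eliminated.
Round 4: Citadel 6, Iris 3. Citadel has a majority.

Citadel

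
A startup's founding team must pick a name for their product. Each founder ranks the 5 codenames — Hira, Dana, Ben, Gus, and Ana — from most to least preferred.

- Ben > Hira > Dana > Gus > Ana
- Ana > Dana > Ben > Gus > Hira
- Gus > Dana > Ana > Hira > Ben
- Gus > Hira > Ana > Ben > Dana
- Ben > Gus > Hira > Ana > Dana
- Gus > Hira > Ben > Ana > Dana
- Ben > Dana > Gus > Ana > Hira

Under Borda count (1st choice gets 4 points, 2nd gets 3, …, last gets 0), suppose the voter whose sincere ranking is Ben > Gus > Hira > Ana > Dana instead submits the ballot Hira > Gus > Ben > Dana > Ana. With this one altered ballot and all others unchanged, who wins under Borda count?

Borda totals with the altered ballot: Hira 14, Dana 12, Ben 15, Gus 19, Ana 10.
The winner is unchanged: still Gus.

Gus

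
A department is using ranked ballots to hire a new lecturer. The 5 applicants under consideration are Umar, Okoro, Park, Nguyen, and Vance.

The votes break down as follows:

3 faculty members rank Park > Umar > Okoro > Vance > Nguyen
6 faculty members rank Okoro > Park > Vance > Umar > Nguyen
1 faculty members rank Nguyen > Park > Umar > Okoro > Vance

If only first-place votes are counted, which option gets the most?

Okoro

First-place vote totals:
  Umar: 0
  Okoro: 6
  Park: 3
  Nguyen: 1
  Vance: 0
Okoro has the most first-place votes.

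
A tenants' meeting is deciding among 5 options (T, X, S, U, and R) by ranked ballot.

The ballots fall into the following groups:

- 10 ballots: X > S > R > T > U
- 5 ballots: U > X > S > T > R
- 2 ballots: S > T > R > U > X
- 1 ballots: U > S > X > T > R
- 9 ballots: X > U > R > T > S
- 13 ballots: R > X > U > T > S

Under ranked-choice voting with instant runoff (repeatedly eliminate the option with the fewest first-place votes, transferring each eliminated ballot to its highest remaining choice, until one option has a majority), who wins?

Round 1: X 19, R 13, U 6, S 2, T 0. T has the fewest and is eliminated.
Round 2: X 19, R 13, U 6, S 2. S has the fewest and is eliminated.
Round 3: X 19, R 15, U 6. U has the fewest and is eliminated.
Round 4: X 25, R 15. X has a majority.

X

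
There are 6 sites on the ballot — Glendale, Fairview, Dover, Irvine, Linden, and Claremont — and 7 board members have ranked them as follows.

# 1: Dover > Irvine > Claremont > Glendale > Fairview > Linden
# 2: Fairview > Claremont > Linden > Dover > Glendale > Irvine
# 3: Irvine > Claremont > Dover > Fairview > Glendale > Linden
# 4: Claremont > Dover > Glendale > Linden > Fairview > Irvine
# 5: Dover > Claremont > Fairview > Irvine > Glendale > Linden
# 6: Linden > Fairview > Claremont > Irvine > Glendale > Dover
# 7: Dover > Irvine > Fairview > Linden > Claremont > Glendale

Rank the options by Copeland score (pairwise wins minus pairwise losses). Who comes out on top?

Pairwise results:
  Glendale vs Fairview: Fairview wins 5–2.
  Glendale vs Dover: Dover wins 6–1.
  Glendale vs Irvine: Irvine wins 5–2.
  Glendale vs Linden: Glendale wins 4–3.
  Glendale vs Claremont: Claremont wins 7–0.
  Fairview vs Dover: Dover wins 5–2.
  Fairview vs Irvine: Fairview wins 4–3.
  Fairview vs Linden: Fairview wins 5–2.
  Fairview vs Claremont: Claremont wins 4–3.
  Dover vs Irvine: Dover wins 5–2.
  Dover vs Linden: Dover wins 5–2.
  Dover vs Claremont: Claremont wins 4–3.
  Irvine vs Linden: Irvine wins 4–3.
  Irvine vs Claremont: Claremont wins 4–3.
  Linden vs Claremont: Claremont wins 5–2.
Copeland scores (wins − losses):
  Glendale: 1 − 4 = -3
  Fairview: 3 − 2 = 1
  Dover: 4 − 1 = 3
  Irvine: 2 − 3 = -1
  Linden: 0 − 5 = -5
  Claremont: 5 − 0 = 5
Claremont has the best Copeland score.

Claremont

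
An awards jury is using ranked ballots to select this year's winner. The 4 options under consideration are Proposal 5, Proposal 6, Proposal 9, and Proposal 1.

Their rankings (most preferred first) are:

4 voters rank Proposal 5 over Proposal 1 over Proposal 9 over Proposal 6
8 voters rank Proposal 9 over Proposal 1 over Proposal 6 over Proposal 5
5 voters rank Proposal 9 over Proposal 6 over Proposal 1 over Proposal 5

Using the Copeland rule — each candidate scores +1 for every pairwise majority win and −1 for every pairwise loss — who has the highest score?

Proposal 9

Pairwise results:
  Proposal 5 vs Proposal 6: Proposal 6 wins 13–4.
  Proposal 5 vs Proposal 9: Proposal 9 wins 13–4.
  Proposal 5 vs Proposal 1: Proposal 1 wins 13–4.
  Proposal 6 vs Proposal 9: Proposal 9 wins 17–0.
  Proposal 6 vs Proposal 1: Proposal 1 wins 12–5.
  Proposal 9 vs Proposal 1: Proposal 9 wins 13–4.
Copeland scores (wins − losses):
  Proposal 5: 0 − 3 = -3
  Proposal 6: 1 − 2 = -1
  Proposal 9: 3 − 0 = 3
  Proposal 1: 2 − 1 = 1
Proposal 9 has the best Copeland score.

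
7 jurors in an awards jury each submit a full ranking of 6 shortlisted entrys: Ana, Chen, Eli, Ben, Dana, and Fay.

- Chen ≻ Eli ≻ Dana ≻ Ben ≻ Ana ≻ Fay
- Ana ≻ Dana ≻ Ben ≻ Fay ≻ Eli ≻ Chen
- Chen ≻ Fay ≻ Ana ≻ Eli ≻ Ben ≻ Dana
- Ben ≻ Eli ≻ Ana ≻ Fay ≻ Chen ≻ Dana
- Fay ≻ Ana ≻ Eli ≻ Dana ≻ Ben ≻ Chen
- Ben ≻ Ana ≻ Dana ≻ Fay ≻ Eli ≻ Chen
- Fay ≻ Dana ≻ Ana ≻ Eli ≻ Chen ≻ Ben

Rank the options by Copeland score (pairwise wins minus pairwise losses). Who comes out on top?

Ana

Pairwise results:
  Ana vs Chen: Ana wins 5–2.
  Ana vs Eli: Ana wins 5–2.
  Ana vs Ben: Ana wins 4–3.
  Ana vs Dana: Ana wins 5–2.
  Ana vs Fay: Ana wins 4–3.
  Chen vs Eli: Eli wins 5–2.
  Chen vs Ben: Ben wins 4–3.
  Chen vs Dana: Dana wins 4–3.
  Chen vs Fay: Fay wins 5–2.
  Eli vs Ben: Eli wins 4–3.
  Eli vs Dana: Eli wins 4–3.
  Eli vs Fay: Fay wins 5–2.
  Ben vs Dana: Dana wins 4–3.
  Ben vs Fay: Ben wins 4–3.
  Dana vs Fay: Fay wins 4–3.
Copeland scores (wins − losses):
  Ana: 5 − 0 = 5
  Chen: 0 − 5 = -5
  Eli: 3 − 2 = 1
  Ben: 2 − 3 = -1
  Dana: 2 − 3 = -1
  Fay: 3 − 2 = 1
Ana has the best Copeland score.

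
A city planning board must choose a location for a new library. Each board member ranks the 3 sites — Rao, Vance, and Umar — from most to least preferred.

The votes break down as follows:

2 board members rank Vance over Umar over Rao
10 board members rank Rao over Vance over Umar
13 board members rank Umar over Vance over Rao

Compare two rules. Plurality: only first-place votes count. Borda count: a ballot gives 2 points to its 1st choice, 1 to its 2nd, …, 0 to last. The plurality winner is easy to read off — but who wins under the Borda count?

Plurality first-place counts: Rao 10, Vance 2, Umar 13 → Umar.
Borda totals: Rao 20, Vance 27, Umar 28 → Umar.

Umar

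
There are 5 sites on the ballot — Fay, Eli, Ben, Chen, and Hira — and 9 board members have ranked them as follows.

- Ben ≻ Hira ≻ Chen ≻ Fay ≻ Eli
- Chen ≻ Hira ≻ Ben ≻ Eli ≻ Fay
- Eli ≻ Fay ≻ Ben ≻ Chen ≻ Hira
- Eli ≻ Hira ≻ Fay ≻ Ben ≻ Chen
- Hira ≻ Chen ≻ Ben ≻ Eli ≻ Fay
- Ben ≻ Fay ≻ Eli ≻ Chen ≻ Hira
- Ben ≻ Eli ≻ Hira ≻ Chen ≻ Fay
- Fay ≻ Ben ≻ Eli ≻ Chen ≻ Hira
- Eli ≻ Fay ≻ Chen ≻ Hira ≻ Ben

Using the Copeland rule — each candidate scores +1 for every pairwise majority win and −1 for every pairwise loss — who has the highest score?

Ben

Pairwise results:
  Fay vs Eli: Eli wins 6–3.
  Fay vs Ben: Ben wins 5–4.
  Fay vs Chen: Fay wins 5–4.
  Fay vs Hira: Hira wins 5–4.
  Eli vs Ben: Ben wins 6–3.
  Eli vs Chen: Eli wins 6–3.
  Eli vs Hira: Eli wins 6–3.
  Ben vs Chen: Ben wins 6–3.
  Ben vs Hira: Ben wins 5–4.
  Chen vs Hira: Chen wins 5–4.
Copeland scores (wins − losses):
  Fay: 1 − 3 = -2
  Eli: 3 − 1 = 2
  Ben: 4 − 0 = 4
  Chen: 1 − 3 = -2
  Hira: 1 − 3 = -2
Ben has the best Copeland score.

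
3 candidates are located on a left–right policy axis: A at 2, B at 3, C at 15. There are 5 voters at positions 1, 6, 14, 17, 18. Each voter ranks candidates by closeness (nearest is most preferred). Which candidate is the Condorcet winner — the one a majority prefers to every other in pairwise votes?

C

With single-peaked preferences on a line, the Condorcet winner is the candidate closest to the median voter.
The median voter (position 14) is closest to C at 15.
Check: C vs B — voters closer to C: 3 of 5.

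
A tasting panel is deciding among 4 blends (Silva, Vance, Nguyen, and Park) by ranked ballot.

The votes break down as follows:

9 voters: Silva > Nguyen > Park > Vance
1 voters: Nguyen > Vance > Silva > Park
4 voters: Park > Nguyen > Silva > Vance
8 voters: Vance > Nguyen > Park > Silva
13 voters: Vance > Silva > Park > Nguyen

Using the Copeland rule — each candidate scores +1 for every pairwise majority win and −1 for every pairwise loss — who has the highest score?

Vance

Pairwise results:
  Silva vs Vance: Vance wins 22–13.
  Silva vs Nguyen: Silva wins 22–13.
  Silva vs Park: Silva wins 23–12.
  Vance vs Nguyen: Vance wins 21–14.
  Vance vs Park: Vance wins 22–13.
  Nguyen vs Park: Nguyen wins 18–17.
Copeland scores (wins − losses):
  Silva: 2 − 1 = 1
  Vance: 3 − 0 = 3
  Nguyen: 1 − 2 = -1
  Park: 0 − 3 = -3
Vance has the best Copeland score.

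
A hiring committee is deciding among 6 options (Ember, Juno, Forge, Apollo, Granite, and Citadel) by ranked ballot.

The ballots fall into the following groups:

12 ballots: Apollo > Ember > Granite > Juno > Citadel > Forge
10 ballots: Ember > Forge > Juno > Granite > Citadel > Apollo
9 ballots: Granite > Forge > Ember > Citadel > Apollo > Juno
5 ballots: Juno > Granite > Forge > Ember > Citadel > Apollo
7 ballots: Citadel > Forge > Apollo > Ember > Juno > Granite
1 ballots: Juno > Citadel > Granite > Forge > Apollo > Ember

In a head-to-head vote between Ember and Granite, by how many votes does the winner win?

14

Ballots ranking Ember above Granite: 12+10+7 = 29.
Ballots ranking Granite above Ember: 9+5+1 = 15.
Ember wins 29–15, a margin of 14.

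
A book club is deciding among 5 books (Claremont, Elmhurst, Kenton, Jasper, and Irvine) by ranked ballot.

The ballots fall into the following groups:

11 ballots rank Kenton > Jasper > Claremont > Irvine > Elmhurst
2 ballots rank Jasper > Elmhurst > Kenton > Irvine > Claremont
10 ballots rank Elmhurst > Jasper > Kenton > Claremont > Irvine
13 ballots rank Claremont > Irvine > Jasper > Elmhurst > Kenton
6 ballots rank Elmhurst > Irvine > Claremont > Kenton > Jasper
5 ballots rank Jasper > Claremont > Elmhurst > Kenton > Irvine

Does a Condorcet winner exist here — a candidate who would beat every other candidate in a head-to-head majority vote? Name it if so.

Head-to-head results (47 voters total):
Claremont vs Elmhurst: Claremont wins 29–18.
Claremont vs Kenton: Claremont wins 24–23.
Claremont vs Jasper: Jasper wins 28–19.
Claremont vs Irvine: Claremont wins 39–8.
Elmhurst vs Kenton: Elmhurst wins 36–11.
Elmhurst vs Jasper: Jasper wins 31–16.
Elmhurst vs Irvine: Irvine wins 24–23.
Kenton vs Jasper: Jasper wins 30–17.
Kenton vs Irvine: Kenton wins 28–19.
Jasper vs Irvine: Jasper wins 28–19.
Jasper beats each rival — Claremont (28–19), Elmhurst (31–16), Kenton (30–17), Irvine (28–19) — so Jasper is the Condorcet winner.

Jasper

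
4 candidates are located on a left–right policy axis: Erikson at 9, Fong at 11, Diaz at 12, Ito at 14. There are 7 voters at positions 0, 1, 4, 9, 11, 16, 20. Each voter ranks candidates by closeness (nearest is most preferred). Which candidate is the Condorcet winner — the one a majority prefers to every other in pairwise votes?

With single-peaked preferences on a line, the Condorcet winner is the candidate closest to the median voter.
The median voter (position 9) is closest to Erikson at 9.
Check: Erikson vs Diaz — voters closer to Erikson: 4 of 7.

Erikson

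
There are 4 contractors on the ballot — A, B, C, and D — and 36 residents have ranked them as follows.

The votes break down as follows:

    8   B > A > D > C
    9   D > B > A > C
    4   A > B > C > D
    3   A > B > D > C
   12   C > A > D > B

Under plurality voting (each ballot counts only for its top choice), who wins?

First-place vote totals:
  A: 7
  B: 8
  C: 12
  D: 9
C has the most first-place votes.

C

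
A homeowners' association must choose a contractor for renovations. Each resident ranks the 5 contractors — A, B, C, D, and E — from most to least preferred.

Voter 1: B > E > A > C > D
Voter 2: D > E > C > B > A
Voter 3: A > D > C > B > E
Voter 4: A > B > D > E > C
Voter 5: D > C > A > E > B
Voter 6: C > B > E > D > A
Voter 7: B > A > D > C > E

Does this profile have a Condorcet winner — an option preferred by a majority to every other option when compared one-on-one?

Head-to-head results (7 voters total):
A vs B: B wins 4–3.
A vs C: A wins 4–3.
A vs D: A wins 4–3.
A vs E: A wins 4–3.
B vs C: C wins 4–3.
B vs D: B wins 4–3.
B vs E: B wins 5–2.
C vs D: D wins 5–2.
C vs E: C wins 4–3.
D vs E: D wins 5–2.
No candidate beats all others: A beats C beats B beats A, a majority cycle.

No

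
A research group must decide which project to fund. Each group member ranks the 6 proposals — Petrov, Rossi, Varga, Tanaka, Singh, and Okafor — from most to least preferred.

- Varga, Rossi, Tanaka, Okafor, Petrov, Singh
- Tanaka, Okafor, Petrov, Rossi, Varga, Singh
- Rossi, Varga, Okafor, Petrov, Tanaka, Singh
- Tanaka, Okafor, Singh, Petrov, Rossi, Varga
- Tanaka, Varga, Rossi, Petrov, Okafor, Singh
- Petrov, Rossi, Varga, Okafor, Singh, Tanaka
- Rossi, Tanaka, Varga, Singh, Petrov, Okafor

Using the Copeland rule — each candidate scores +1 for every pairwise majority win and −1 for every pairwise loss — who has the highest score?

Pairwise results:
  Petrov vs Rossi: Rossi wins 4–3.
  Petrov vs Varga: Varga wins 4–3.
  Petrov vs Tanaka: Tanaka wins 5–2.
  Petrov vs Singh: Petrov wins 5–2.
  Petrov vs Okafor: Okafor wins 4–3.
  Rossi vs Varga: Rossi wins 5–2.
  Rossi vs Tanaka: Rossi wins 4–3.
  Rossi vs Singh: Rossi wins 6–1.
  Rossi vs Okafor: Rossi wins 5–2.
  Varga vs Tanaka: Tanaka wins 4–3.
  Varga vs Singh: Varga wins 6–1.
  Varga vs Okafor: Varga wins 5–2.
  Tanaka vs Singh: Tanaka wins 6–1.
  Tanaka vs Okafor: Tanaka wins 5–2.
  Singh vs Okafor: Okafor wins 6–1.
Copeland scores (wins − losses):
  Petrov: 1 − 4 = -3
  Rossi: 5 − 0 = 5
  Varga: 3 − 2 = 1
  Tanaka: 4 − 1 = 3
  Singh: 0 − 5 = -5
  Okafor: 2 − 3 = -1
Rossi has the best Copeland score.

Rossi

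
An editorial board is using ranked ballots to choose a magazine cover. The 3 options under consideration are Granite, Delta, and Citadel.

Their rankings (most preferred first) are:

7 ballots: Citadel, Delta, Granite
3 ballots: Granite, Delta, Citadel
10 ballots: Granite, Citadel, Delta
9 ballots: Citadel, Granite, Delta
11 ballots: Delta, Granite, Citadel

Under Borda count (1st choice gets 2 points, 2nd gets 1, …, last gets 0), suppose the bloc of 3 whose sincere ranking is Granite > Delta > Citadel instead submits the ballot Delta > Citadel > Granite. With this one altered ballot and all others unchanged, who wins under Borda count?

Citadel

Borda totals with the altered ballot: Granite 40, Delta 35, Citadel 45.
The switch changes the winner from Granite to Citadel.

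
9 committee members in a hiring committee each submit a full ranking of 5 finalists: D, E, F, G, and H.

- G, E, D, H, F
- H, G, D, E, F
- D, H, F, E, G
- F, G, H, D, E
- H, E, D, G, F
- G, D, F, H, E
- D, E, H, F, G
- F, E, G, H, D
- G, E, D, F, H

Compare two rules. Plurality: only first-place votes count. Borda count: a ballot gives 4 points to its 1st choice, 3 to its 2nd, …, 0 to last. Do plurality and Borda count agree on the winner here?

Yes

Plurality first-place counts: D 2, E 0, F 2, G 3, H 2 → G.
Borda totals: D 20, E 17, F 14, G 21, H 18 → G.
The two rules agree on G.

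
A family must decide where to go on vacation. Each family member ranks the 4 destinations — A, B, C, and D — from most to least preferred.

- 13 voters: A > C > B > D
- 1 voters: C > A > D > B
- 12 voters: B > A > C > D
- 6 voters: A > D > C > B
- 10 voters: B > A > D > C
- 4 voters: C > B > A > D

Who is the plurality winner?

B

First-place vote totals:
  A: 19
  B: 22
  C: 5
  D: 0
B has the most first-place votes.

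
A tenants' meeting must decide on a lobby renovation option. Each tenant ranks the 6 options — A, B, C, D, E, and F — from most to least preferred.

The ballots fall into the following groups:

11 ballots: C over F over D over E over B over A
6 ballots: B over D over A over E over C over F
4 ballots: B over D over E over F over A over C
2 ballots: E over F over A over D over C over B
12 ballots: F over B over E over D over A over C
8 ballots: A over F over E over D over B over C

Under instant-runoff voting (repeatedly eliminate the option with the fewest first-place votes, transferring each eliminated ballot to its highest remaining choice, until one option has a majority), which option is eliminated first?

D

Round 1: F 12, C 11, B 10, A 8, E 2, D 0. D has the fewest and is eliminated.
Round 2: F 12, C 11, B 10, A 8, E 2. E has the fewest and is eliminated.
Round 3: F 14, C 11, B 10, A 8. A has the fewest and is eliminated.
Round 4: F 22, C 11, B 10. F has a majority.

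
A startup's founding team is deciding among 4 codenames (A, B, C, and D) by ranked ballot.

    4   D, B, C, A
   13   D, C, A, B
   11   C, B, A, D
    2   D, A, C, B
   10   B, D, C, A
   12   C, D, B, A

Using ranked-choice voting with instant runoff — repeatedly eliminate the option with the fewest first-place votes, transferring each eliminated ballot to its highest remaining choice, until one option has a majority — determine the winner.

D

Round 1: C 23, D 19, B 10, A 0. A has the fewest and is eliminated.
Round 2: C 23, D 19, B 10. B has the fewest and is eliminated.
Round 3: D 29, C 23. D has a majority.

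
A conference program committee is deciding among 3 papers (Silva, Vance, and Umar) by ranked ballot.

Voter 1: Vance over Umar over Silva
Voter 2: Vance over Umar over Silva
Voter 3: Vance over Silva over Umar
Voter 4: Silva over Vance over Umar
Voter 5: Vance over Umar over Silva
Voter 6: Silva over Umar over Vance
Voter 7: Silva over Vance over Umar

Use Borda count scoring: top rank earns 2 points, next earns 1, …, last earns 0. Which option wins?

Vance

Borda scores:
  Silva: 0 + 0 + 1 + 2 + 0 + 2 + 2 = 7
  Vance: 2 + 2 + 2 + 1 + 2 + 0 + 1 = 10
  Umar: 1 + 1 + 0 + 0 + 1 + 1 + 0 = 4
Vance has the highest total.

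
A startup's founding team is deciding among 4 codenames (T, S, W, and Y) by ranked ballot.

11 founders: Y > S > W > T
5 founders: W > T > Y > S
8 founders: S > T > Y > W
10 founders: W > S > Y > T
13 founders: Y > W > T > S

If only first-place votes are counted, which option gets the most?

First-place vote totals:
  T: 0
  S: 8
  W: 15
  Y: 24
Y has the most first-place votes.

Y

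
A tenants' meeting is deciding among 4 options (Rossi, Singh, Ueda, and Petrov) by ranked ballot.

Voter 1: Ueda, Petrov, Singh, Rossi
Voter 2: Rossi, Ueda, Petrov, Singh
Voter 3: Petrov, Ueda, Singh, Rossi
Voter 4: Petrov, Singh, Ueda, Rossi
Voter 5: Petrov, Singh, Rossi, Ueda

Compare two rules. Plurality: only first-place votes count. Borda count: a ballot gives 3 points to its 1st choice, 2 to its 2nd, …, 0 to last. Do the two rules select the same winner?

Yes

Plurality first-place counts: Rossi 1, Singh 0, Ueda 1, Petrov 3 → Petrov.
Borda totals: Rossi 4, Singh 6, Ueda 8, Petrov 12 → Petrov.
The two rules agree on Petrov.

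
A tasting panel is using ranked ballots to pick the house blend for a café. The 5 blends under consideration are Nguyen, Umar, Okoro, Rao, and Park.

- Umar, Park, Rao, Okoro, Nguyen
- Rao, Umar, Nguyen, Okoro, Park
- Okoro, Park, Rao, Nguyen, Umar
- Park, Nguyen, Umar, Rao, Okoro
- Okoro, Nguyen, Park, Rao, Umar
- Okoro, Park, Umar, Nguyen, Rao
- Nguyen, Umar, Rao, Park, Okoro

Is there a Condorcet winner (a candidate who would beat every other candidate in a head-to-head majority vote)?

No

Head-to-head results (7 voters total):
Nguyen vs Umar: Nguyen wins 4–3.
Nguyen vs Okoro: Okoro wins 4–3.
Nguyen vs Rao: Nguyen wins 4–3.
Nguyen vs Park: Park wins 4–3.
Umar vs Okoro: Umar wins 4–3.
Umar vs Rao: Umar wins 4–3.
Umar vs Park: Park wins 4–3.
Okoro vs Rao: Rao wins 4–3.
Okoro vs Park: Okoro wins 4–3.
Rao vs Park: Park wins 5–2.
No candidate beats all others: Nguyen beats Umar beats Okoro beats Nguyen, a majority cycle.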